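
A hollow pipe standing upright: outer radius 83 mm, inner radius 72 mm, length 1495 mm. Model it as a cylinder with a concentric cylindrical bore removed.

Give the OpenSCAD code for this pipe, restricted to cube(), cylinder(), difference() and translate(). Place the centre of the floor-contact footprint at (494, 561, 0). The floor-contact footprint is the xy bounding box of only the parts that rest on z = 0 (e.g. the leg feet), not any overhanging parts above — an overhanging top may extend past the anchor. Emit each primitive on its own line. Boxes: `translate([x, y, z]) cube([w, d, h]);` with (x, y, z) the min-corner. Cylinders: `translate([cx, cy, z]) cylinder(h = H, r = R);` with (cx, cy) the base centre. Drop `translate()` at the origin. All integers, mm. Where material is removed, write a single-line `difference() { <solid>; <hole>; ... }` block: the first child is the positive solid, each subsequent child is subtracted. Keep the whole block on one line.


difference() { translate([494, 561, 0]) cylinder(h = 1495, r = 83); translate([494, 561, 0]) cylinder(h = 1495, r = 72); }


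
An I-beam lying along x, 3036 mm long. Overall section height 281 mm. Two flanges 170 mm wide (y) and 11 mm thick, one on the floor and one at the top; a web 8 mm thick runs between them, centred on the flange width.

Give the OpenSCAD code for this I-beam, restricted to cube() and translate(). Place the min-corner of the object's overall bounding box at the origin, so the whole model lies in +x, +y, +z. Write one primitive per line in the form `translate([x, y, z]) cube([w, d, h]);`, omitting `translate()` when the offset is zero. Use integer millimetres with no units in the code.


cube([3036, 170, 11]);
translate([0, 81, 11]) cube([3036, 8, 259]);
translate([0, 0, 270]) cube([3036, 170, 11]);


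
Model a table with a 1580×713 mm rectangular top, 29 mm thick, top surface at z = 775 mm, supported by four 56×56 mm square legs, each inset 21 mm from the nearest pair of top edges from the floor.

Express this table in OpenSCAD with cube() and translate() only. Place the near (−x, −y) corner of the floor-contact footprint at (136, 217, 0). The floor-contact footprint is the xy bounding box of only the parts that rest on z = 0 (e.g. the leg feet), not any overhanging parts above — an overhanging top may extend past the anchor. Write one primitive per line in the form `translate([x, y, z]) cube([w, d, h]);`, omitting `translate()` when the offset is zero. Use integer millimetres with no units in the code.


translate([115, 196, 746]) cube([1580, 713, 29]);
translate([136, 217, 0]) cube([56, 56, 746]);
translate([1618, 217, 0]) cube([56, 56, 746]);
translate([136, 832, 0]) cube([56, 56, 746]);
translate([1618, 832, 0]) cube([56, 56, 746]);


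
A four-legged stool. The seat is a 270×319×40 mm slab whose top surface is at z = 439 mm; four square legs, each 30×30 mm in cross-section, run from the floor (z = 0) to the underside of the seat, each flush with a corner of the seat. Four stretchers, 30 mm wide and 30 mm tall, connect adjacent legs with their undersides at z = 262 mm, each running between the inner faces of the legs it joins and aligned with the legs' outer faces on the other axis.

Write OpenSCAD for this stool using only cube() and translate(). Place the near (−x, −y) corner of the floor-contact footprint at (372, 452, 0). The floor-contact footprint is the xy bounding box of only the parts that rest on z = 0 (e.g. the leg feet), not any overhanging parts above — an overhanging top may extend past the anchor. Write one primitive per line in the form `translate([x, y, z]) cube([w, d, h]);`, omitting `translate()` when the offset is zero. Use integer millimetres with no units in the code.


// leg_h = 439 - 40 = 399
// stretcher span = 270 - 2*30 = 210
translate([372, 452, 399]) cube([270, 319, 40]);
translate([372, 452, 0]) cube([30, 30, 399]);
translate([612, 452, 0]) cube([30, 30, 399]);
translate([372, 741, 0]) cube([30, 30, 399]);
translate([612, 741, 0]) cube([30, 30, 399]);
translate([402, 452, 262]) cube([210, 30, 30]);
translate([402, 741, 262]) cube([210, 30, 30]);
translate([372, 482, 262]) cube([30, 259, 30]);
translate([612, 482, 262]) cube([30, 259, 30]);


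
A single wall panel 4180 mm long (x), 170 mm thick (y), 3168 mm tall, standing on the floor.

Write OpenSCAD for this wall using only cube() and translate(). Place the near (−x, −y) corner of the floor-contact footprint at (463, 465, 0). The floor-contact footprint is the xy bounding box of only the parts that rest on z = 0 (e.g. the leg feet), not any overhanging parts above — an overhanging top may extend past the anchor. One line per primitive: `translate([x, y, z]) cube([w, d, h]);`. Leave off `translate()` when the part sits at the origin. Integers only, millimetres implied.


translate([463, 465, 0]) cube([4180, 170, 3168]);


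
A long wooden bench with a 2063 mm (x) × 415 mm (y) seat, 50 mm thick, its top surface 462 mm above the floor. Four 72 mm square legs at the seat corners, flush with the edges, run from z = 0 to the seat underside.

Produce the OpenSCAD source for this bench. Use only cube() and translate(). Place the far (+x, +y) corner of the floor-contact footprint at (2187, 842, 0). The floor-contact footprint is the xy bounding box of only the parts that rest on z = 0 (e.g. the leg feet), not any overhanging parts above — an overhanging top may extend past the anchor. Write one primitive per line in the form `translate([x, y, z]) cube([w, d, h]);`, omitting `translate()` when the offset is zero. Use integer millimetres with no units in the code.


translate([124, 427, 412]) cube([2063, 415, 50]);
translate([124, 427, 0]) cube([72, 72, 412]);
translate([124, 770, 0]) cube([72, 72, 412]);
translate([2115, 427, 0]) cube([72, 72, 412]);
translate([2115, 770, 0]) cube([72, 72, 412]);


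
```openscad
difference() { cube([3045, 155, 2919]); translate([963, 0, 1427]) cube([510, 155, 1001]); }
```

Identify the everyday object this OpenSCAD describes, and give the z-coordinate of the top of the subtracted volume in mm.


A wall with a window opening. The window head height is 2428 mm.

A wall with a rectangular opening subtracted — a window. Sill at z = 1427, opening 1001 mm tall, so the head is at 1427 + 1001 = 2428 mm.


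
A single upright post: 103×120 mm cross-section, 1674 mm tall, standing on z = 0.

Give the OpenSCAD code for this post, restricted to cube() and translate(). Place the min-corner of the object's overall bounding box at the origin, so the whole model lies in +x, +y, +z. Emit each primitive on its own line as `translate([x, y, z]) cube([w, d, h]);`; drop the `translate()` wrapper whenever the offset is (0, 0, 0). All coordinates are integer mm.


cube([103, 120, 1674]);


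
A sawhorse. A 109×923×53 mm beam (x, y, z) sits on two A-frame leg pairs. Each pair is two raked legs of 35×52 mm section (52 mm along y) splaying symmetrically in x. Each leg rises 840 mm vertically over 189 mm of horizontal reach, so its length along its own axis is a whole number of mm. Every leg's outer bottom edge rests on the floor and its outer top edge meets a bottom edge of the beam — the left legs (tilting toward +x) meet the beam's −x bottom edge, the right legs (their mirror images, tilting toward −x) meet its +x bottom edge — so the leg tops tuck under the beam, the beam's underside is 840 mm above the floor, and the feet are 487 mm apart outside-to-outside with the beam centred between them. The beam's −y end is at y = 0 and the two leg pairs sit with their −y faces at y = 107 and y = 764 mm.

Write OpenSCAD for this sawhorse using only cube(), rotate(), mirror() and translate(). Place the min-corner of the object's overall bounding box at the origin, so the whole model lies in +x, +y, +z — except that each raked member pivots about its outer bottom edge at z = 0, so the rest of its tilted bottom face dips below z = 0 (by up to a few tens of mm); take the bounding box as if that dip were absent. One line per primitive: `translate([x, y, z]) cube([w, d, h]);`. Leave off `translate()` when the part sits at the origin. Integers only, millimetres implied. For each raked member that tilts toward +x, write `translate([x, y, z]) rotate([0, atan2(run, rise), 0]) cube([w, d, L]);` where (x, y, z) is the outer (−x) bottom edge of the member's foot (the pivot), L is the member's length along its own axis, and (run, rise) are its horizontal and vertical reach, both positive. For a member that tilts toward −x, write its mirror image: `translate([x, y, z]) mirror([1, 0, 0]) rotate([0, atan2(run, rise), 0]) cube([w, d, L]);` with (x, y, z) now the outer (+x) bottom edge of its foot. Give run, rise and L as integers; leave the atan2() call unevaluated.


translate([189, 0, 840]) cube([109, 923, 53]);
translate([0, 107, 0]) rotate([0, atan2(189, 840), 0]) cube([35, 52, 861]);
translate([487, 107, 0]) mirror([1, 0, 0]) rotate([0, atan2(189, 840), 0]) cube([35, 52, 861]);
translate([0, 764, 0]) rotate([0, atan2(189, 840), 0]) cube([35, 52, 861]);
translate([487, 764, 0]) mirror([1, 0, 0]) rotate([0, atan2(189, 840), 0]) cube([35, 52, 861]);


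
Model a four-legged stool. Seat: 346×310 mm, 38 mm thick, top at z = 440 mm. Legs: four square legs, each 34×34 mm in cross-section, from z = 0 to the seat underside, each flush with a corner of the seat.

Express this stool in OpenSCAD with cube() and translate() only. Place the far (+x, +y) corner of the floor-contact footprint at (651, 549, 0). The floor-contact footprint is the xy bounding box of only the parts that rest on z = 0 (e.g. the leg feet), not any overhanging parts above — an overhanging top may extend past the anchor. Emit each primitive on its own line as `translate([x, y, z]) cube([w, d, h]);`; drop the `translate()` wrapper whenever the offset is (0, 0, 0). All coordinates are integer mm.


// leg_h = 440 - 38 = 402
translate([305, 239, 402]) cube([346, 310, 38]);
translate([305, 239, 0]) cube([34, 34, 402]);
translate([617, 239, 0]) cube([34, 34, 402]);
translate([305, 515, 0]) cube([34, 34, 402]);
translate([617, 515, 0]) cube([34, 34, 402]);


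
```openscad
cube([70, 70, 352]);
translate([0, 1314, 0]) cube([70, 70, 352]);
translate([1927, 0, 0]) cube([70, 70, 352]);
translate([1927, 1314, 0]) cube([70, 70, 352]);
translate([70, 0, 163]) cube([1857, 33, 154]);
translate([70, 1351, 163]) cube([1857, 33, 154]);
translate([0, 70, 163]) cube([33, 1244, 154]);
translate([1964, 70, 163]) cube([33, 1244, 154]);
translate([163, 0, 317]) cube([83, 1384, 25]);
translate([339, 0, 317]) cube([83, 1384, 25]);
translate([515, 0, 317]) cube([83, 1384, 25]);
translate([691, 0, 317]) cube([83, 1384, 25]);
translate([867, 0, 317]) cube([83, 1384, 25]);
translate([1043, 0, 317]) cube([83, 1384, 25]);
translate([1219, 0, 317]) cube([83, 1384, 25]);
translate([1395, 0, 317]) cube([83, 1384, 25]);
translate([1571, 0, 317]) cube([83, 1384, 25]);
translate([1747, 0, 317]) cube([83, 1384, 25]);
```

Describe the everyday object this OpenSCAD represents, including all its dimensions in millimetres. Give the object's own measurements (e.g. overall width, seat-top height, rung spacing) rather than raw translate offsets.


A bed frame 1997 mm long (x) by 1384 mm wide (y). Four 70×70 mm corner posts, 352 mm tall, at the corners of the footprint. Four rails of 33 mm thickness and 154 mm height run between adjacent posts with their undersides at z = 163 mm, their outer faces flush with the outside of the frame (the two x-running rails run between the posts' inner faces; the two y-running rails run between the posts' inner faces). 10 slats, each 83 mm wide (x) and 25 mm thick, lie across the top of the two x-running rails, running the full 1384 mm width of the frame in y; along x they sit between the end posts with a 93 mm gap after the −x posts and between neighbouring slats, leaving 97 mm before the +x posts.


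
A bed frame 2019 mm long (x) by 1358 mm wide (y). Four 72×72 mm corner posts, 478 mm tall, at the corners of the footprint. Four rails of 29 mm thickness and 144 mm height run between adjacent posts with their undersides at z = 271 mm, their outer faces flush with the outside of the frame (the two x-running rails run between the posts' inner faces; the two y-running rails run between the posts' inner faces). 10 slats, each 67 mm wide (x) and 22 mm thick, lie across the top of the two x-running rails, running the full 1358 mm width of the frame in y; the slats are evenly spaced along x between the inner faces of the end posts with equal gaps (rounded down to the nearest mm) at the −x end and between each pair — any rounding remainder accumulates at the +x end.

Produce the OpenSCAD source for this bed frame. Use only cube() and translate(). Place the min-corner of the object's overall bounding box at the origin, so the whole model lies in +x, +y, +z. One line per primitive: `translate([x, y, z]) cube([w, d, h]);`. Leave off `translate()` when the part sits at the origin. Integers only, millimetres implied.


cube([72, 72, 478]);
translate([0, 1286, 0]) cube([72, 72, 478]);
translate([1947, 0, 0]) cube([72, 72, 478]);
translate([1947, 1286, 0]) cube([72, 72, 478]);
translate([72, 0, 271]) cube([1875, 29, 144]);
translate([72, 1329, 271]) cube([1875, 29, 144]);
translate([0, 72, 271]) cube([29, 1214, 144]);
translate([1990, 72, 271]) cube([29, 1214, 144]);
translate([181, 0, 415]) cube([67, 1358, 22]);
translate([357, 0, 415]) cube([67, 1358, 22]);
translate([533, 0, 415]) cube([67, 1358, 22]);
translate([709, 0, 415]) cube([67, 1358, 22]);
translate([885, 0, 415]) cube([67, 1358, 22]);
translate([1061, 0, 415]) cube([67, 1358, 22]);
translate([1237, 0, 415]) cube([67, 1358, 22]);
translate([1413, 0, 415]) cube([67, 1358, 22]);
translate([1589, 0, 415]) cube([67, 1358, 22]);
translate([1765, 0, 415]) cube([67, 1358, 22]);


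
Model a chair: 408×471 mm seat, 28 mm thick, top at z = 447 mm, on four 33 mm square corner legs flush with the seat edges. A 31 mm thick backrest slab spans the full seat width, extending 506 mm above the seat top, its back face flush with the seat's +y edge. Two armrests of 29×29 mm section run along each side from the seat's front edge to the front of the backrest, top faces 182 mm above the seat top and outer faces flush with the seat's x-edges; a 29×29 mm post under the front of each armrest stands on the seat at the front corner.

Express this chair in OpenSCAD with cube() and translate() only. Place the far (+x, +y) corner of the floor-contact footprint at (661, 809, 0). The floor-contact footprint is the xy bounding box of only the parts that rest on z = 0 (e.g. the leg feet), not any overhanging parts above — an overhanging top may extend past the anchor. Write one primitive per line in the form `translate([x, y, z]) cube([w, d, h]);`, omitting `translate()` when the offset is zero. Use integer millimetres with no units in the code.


translate([253, 338, 419]) cube([408, 471, 28]);
translate([253, 338, 0]) cube([33, 33, 419]);
translate([628, 338, 0]) cube([33, 33, 419]);
translate([253, 776, 0]) cube([33, 33, 419]);
translate([628, 776, 0]) cube([33, 33, 419]);
translate([253, 778, 447]) cube([408, 31, 506]);
translate([253, 338, 600]) cube([29, 440, 29]);
translate([632, 338, 600]) cube([29, 440, 29]);
translate([253, 338, 447]) cube([29, 29, 153]);
translate([632, 338, 447]) cube([29, 29, 153]);


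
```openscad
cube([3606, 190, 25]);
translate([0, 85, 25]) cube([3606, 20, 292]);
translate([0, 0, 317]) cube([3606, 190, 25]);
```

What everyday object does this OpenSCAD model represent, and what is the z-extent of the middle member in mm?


An I-beam. The web height is 292 mm.

Two wide flanges with a thin centred web — an I-beam. Overall 342 mm minus two 25 mm flanges gives a web of 342 − 2·25 = 292 mm.


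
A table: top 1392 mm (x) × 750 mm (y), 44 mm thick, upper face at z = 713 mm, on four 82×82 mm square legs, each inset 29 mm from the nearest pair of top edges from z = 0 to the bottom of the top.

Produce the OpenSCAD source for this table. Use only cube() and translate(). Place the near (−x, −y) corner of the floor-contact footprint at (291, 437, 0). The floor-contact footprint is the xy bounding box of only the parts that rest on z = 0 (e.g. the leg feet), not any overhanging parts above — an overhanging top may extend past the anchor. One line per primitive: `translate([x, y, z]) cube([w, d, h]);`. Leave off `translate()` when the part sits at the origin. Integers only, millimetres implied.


translate([262, 408, 669]) cube([1392, 750, 44]);
translate([291, 437, 0]) cube([82, 82, 669]);
translate([1543, 437, 0]) cube([82, 82, 669]);
translate([291, 1047, 0]) cube([82, 82, 669]);
translate([1543, 1047, 0]) cube([82, 82, 669]);


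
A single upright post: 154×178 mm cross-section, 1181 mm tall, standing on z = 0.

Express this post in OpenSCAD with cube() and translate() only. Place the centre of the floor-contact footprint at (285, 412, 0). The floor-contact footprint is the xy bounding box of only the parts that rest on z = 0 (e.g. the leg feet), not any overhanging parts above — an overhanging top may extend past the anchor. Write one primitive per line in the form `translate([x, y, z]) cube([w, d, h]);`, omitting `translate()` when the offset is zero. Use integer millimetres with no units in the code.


translate([208, 323, 0]) cube([154, 178, 1181]);


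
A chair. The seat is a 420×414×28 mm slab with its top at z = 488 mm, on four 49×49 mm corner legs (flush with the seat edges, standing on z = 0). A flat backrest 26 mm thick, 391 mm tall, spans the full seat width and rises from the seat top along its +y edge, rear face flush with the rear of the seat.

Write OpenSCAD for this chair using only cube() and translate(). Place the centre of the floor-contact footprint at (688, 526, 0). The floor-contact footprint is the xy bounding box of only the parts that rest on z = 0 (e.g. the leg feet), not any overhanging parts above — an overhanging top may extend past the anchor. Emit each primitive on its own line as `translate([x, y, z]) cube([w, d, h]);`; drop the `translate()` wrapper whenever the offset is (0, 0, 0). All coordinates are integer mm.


// leg_h = 488 - 28 = 460
translate([478, 319, 460]) cube([420, 414, 28]);
translate([478, 319, 0]) cube([49, 49, 460]);
translate([849, 319, 0]) cube([49, 49, 460]);
translate([478, 684, 0]) cube([49, 49, 460]);
translate([849, 684, 0]) cube([49, 49, 460]);
translate([478, 707, 488]) cube([420, 26, 391]);


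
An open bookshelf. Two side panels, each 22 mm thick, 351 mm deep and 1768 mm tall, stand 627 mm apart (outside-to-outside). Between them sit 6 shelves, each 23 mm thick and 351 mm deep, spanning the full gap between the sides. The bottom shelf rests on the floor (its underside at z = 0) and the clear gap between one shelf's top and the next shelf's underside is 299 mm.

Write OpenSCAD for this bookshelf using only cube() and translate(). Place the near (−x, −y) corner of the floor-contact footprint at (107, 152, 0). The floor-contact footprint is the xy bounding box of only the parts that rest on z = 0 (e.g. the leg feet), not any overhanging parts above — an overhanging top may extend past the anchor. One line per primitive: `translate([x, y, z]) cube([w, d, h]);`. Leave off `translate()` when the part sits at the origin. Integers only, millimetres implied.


translate([107, 152, 0]) cube([22, 351, 1768]);
translate([712, 152, 0]) cube([22, 351, 1768]);
translate([129, 152, 0]) cube([583, 351, 23]);
translate([129, 152, 322]) cube([583, 351, 23]);
translate([129, 152, 644]) cube([583, 351, 23]);
translate([129, 152, 966]) cube([583, 351, 23]);
translate([129, 152, 1288]) cube([583, 351, 23]);
translate([129, 152, 1610]) cube([583, 351, 23]);


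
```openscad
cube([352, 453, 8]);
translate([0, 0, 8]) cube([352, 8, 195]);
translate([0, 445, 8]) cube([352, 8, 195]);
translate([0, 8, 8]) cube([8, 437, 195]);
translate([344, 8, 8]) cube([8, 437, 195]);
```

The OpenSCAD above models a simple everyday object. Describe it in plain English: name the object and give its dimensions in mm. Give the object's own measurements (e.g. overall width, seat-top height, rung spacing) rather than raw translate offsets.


An open-topped rectangular box: outside dimensions 352×453×203 mm, with a uniform wall and base thickness of 8 mm. The base is a full 352×453 slab on the floor; four walls sit on top of the base. The front and back walls (the −y and +y sides) span the full width; the two side walls fit between them.


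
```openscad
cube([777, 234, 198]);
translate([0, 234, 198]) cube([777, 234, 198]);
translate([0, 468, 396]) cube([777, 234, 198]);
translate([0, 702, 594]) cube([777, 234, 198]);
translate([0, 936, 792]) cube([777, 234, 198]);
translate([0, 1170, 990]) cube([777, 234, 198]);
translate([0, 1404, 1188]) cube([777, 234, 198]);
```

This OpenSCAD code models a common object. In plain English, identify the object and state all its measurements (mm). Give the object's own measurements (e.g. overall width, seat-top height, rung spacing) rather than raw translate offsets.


A straight staircase of 7 solid steps. Each step is 777 mm wide (x), 234 mm deep (y, the going) and 198 mm tall (the rise). The first step rests on the floor; each subsequent step sits one going further in +y and one rise higher in +z, directly behind and above the previous step with no overlap.


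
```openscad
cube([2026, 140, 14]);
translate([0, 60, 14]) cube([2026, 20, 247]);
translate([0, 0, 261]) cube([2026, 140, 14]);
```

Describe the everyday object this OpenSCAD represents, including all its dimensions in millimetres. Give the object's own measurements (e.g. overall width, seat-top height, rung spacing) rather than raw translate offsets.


An I-beam lying along x, 2026 mm long. Overall section height 275 mm. Two flanges 140 mm wide (y) and 14 mm thick, one on the floor and one at the top; a web 20 mm thick runs between them, centred on the flange width.


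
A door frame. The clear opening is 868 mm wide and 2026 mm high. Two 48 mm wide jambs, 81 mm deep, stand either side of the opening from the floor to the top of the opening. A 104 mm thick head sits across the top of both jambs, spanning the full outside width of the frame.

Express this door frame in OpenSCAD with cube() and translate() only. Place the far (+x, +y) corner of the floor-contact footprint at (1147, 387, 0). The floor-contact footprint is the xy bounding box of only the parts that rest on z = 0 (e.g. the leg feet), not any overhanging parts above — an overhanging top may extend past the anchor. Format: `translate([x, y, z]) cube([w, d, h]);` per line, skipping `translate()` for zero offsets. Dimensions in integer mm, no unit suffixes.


translate([183, 306, 0]) cube([48, 81, 2026]);
translate([1099, 306, 0]) cube([48, 81, 2026]);
translate([183, 306, 2026]) cube([964, 81, 104]);


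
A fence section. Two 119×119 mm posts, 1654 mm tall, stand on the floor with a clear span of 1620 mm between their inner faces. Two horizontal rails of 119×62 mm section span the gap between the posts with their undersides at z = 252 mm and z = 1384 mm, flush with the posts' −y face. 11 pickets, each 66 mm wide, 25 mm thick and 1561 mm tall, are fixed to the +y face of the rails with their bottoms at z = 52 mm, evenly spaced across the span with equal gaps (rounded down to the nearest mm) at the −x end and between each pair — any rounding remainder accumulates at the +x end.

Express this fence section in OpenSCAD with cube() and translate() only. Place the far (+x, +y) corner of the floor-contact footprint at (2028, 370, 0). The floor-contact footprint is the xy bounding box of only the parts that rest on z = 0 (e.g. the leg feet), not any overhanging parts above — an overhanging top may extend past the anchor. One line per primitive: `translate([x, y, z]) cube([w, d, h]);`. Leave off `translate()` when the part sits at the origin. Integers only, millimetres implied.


translate([170, 251, 0]) cube([119, 119, 1654]);
translate([1909, 251, 0]) cube([119, 119, 1654]);
translate([289, 251, 252]) cube([1620, 119, 62]);
translate([289, 251, 1384]) cube([1620, 119, 62]);
translate([363, 370, 52]) cube([66, 25, 1561]);
translate([503, 370, 52]) cube([66, 25, 1561]);
translate([643, 370, 52]) cube([66, 25, 1561]);
translate([783, 370, 52]) cube([66, 25, 1561]);
translate([923, 370, 52]) cube([66, 25, 1561]);
translate([1063, 370, 52]) cube([66, 25, 1561]);
translate([1203, 370, 52]) cube([66, 25, 1561]);
translate([1343, 370, 52]) cube([66, 25, 1561]);
translate([1483, 370, 52]) cube([66, 25, 1561]);
translate([1623, 370, 52]) cube([66, 25, 1561]);
translate([1763, 370, 52]) cube([66, 25, 1561]);


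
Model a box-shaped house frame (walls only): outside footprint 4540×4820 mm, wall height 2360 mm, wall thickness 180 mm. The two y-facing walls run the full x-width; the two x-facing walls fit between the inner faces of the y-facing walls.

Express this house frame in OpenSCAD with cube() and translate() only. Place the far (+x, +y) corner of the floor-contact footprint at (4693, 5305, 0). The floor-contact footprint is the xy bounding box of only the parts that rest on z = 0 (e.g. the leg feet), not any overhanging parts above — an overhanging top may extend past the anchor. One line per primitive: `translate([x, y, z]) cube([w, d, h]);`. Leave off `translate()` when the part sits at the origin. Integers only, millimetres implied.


translate([153, 485, 0]) cube([4540, 180, 2360]);
translate([153, 5125, 0]) cube([4540, 180, 2360]);
translate([153, 665, 0]) cube([180, 4460, 2360]);
translate([4513, 665, 0]) cube([180, 4460, 2360]);


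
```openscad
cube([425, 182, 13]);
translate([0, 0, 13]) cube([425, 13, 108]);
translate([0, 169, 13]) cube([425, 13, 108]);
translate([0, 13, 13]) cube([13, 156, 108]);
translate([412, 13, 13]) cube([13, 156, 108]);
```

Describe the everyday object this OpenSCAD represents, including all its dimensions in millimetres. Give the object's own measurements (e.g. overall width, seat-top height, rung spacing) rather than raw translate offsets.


An open-topped rectangular box: outside dimensions 425×182×121 mm, with a uniform wall and base thickness of 13 mm. The base is a full 425×182 slab on the floor; four walls sit on top of the base. The front and back walls (the −y and +y sides) span the full width; the two side walls fit between them.


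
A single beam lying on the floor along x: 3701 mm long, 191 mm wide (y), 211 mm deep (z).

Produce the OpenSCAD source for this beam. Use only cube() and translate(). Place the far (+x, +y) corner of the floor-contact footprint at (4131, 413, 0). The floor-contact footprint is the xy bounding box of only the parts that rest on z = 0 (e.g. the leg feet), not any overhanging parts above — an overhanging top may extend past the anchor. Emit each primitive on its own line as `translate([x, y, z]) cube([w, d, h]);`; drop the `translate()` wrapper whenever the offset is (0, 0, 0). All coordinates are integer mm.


translate([430, 222, 0]) cube([3701, 191, 211]);


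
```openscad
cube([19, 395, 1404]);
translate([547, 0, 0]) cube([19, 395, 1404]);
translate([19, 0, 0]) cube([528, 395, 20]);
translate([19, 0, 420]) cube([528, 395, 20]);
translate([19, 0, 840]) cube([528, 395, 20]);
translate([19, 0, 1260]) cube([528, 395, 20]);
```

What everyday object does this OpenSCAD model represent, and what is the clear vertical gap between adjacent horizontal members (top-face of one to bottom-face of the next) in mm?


A bookshelf. The clear shelf gap is 400 mm.

Two tall side panels with 4 horizontal boards between them — a bookshelf. The first two shelf undersides are at z = 0 and z = 420; with shelf thickness 20, the clear gap is 420 − 0 − 20 = 400 mm.


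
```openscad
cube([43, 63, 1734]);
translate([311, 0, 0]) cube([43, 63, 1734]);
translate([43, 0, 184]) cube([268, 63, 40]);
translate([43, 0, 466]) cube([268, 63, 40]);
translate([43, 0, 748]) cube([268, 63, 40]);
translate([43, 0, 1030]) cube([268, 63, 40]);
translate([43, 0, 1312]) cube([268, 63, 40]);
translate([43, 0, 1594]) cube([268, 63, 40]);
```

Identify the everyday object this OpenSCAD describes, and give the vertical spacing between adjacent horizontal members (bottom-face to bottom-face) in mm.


A ladder. The rung spacing is 282 mm.

Two tall 43×63 posts with 6 short bars between them — a ladder. Adjacent rungs sit at z = 184 and z = 466, so the spacing is 466 − 184 = 282 mm.


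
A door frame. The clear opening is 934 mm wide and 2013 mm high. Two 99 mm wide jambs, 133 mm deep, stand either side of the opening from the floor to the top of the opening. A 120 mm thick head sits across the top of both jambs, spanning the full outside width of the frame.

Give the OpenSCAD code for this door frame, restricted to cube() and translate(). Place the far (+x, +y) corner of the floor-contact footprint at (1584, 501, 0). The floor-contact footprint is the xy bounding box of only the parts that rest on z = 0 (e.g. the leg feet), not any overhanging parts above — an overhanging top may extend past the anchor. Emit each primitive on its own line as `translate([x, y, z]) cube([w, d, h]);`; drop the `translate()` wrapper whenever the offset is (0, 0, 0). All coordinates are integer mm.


translate([452, 368, 0]) cube([99, 133, 2013]);
translate([1485, 368, 0]) cube([99, 133, 2013]);
translate([452, 368, 2013]) cube([1132, 133, 120]);


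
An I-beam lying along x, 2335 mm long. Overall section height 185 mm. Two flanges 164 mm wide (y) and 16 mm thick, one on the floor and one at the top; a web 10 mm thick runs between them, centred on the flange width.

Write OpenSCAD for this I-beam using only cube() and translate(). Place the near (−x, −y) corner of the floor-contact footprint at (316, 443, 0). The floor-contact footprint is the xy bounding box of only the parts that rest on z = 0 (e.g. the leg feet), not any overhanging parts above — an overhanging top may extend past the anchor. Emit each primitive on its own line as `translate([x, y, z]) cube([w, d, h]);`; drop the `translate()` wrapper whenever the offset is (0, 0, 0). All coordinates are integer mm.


translate([316, 443, 0]) cube([2335, 164, 16]);
translate([316, 520, 16]) cube([2335, 10, 153]);
translate([316, 443, 169]) cube([2335, 164, 16]);


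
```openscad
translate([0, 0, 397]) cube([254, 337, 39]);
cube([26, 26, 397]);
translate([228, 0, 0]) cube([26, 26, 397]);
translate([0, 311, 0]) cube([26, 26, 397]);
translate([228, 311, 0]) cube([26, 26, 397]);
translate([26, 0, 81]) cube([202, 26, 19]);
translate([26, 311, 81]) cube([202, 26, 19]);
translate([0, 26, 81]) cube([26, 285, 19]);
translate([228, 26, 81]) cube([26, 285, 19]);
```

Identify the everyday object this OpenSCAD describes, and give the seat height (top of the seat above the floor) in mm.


A stool. The seat height is 436 mm.

A 254×337×39 slab at z = 397 on four corner posts — a stool. The seat top is 397 + 39 = 436 mm.


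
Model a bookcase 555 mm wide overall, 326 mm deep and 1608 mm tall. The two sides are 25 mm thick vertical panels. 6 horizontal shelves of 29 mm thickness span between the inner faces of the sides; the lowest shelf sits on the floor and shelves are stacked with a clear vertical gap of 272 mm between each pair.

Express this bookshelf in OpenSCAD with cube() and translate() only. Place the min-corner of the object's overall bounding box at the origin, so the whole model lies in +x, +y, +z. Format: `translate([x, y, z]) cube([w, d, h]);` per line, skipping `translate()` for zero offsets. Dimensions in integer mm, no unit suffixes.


cube([25, 326, 1608]);
translate([530, 0, 0]) cube([25, 326, 1608]);
translate([25, 0, 0]) cube([505, 326, 29]);
translate([25, 0, 301]) cube([505, 326, 29]);
translate([25, 0, 602]) cube([505, 326, 29]);
translate([25, 0, 903]) cube([505, 326, 29]);
translate([25, 0, 1204]) cube([505, 326, 29]);
translate([25, 0, 1505]) cube([505, 326, 29]);


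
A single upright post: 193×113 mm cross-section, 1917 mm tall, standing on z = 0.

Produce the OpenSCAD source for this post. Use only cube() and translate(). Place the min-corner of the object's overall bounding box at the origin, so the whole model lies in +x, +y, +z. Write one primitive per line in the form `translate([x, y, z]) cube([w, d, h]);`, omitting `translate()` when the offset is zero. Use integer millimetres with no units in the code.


cube([193, 113, 1917]);


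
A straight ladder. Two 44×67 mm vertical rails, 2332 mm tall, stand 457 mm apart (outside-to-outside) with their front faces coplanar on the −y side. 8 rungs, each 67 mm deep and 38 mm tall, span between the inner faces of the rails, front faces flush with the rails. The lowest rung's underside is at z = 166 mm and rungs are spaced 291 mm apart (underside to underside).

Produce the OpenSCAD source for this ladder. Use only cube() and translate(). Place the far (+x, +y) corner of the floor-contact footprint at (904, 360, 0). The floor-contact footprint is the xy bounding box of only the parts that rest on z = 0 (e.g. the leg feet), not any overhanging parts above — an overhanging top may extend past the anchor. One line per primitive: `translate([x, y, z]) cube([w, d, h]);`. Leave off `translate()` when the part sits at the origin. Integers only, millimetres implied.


translate([447, 293, 0]) cube([44, 67, 2332]);
translate([860, 293, 0]) cube([44, 67, 2332]);
translate([491, 293, 166]) cube([369, 67, 38]);
translate([491, 293, 457]) cube([369, 67, 38]);
translate([491, 293, 748]) cube([369, 67, 38]);
translate([491, 293, 1039]) cube([369, 67, 38]);
translate([491, 293, 1330]) cube([369, 67, 38]);
translate([491, 293, 1621]) cube([369, 67, 38]);
translate([491, 293, 1912]) cube([369, 67, 38]);
translate([491, 293, 2203]) cube([369, 67, 38]);


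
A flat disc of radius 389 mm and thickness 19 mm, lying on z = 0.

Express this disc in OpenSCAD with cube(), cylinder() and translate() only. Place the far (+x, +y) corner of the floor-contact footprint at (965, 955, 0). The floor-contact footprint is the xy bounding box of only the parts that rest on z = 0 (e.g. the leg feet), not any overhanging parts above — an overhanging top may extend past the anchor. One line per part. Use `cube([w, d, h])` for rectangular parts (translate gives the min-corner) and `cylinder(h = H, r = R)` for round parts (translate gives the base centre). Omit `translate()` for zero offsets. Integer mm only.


translate([576, 566, 0]) cylinder(h = 19, r = 389);


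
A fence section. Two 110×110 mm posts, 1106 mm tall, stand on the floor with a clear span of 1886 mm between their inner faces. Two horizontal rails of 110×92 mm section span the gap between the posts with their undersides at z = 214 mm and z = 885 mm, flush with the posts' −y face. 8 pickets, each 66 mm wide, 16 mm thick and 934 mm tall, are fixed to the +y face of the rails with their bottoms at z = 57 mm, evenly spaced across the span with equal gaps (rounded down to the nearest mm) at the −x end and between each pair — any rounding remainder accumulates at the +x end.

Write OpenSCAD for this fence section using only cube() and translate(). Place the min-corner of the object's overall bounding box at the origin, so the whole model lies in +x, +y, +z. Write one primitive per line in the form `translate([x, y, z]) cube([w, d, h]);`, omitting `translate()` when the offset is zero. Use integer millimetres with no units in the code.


cube([110, 110, 1106]);
translate([1996, 0, 0]) cube([110, 110, 1106]);
translate([110, 0, 214]) cube([1886, 110, 92]);
translate([110, 0, 885]) cube([1886, 110, 92]);
translate([260, 110, 57]) cube([66, 16, 934]);
translate([476, 110, 57]) cube([66, 16, 934]);
translate([692, 110, 57]) cube([66, 16, 934]);
translate([908, 110, 57]) cube([66, 16, 934]);
translate([1124, 110, 57]) cube([66, 16, 934]);
translate([1340, 110, 57]) cube([66, 16, 934]);
translate([1556, 110, 57]) cube([66, 16, 934]);
translate([1772, 110, 57]) cube([66, 16, 934]);


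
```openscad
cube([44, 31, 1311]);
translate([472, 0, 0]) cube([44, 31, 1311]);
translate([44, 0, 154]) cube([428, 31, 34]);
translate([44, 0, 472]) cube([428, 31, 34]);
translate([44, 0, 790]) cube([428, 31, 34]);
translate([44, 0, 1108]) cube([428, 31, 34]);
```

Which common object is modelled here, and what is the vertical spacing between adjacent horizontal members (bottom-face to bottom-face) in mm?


A ladder. The rung spacing is 318 mm.

Two tall 44×31 posts with 4 short bars between them — a ladder. Adjacent rungs sit at z = 154 and z = 472, so the spacing is 472 − 154 = 318 mm.


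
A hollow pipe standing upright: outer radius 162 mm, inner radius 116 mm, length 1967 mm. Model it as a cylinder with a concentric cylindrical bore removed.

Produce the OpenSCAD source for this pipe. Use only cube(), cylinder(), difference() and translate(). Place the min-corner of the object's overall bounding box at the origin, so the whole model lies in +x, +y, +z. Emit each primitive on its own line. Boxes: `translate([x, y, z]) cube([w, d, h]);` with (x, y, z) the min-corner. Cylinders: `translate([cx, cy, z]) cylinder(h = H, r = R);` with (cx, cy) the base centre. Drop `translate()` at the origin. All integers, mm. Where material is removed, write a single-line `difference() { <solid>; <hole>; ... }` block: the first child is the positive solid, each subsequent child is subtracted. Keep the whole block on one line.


difference() { translate([162, 162, 0]) cylinder(h = 1967, r = 162); translate([162, 162, 0]) cylinder(h = 1967, r = 116); }


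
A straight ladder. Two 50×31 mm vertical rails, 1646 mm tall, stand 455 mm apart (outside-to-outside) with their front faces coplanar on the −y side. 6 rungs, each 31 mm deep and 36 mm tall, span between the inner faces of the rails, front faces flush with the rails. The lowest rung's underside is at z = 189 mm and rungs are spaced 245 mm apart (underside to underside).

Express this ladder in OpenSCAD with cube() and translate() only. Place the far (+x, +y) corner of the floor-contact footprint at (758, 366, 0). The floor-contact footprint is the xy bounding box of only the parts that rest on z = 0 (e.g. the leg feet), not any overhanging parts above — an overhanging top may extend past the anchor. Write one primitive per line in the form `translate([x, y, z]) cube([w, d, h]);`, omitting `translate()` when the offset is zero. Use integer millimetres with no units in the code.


translate([303, 335, 0]) cube([50, 31, 1646]);
translate([708, 335, 0]) cube([50, 31, 1646]);
translate([353, 335, 189]) cube([355, 31, 36]);
translate([353, 335, 434]) cube([355, 31, 36]);
translate([353, 335, 679]) cube([355, 31, 36]);
translate([353, 335, 924]) cube([355, 31, 36]);
translate([353, 335, 1169]) cube([355, 31, 36]);
translate([353, 335, 1414]) cube([355, 31, 36]);


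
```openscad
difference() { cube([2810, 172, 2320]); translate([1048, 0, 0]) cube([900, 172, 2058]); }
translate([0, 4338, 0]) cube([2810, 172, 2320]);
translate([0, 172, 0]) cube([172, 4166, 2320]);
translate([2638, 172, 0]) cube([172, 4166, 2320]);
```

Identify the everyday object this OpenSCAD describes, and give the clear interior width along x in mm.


A single room. The interior width is 2466 mm.

Four walls enclosing a rectangle with a door in the front wall — a room. Outside width 2810 minus two 172 mm walls gives 2466 mm.


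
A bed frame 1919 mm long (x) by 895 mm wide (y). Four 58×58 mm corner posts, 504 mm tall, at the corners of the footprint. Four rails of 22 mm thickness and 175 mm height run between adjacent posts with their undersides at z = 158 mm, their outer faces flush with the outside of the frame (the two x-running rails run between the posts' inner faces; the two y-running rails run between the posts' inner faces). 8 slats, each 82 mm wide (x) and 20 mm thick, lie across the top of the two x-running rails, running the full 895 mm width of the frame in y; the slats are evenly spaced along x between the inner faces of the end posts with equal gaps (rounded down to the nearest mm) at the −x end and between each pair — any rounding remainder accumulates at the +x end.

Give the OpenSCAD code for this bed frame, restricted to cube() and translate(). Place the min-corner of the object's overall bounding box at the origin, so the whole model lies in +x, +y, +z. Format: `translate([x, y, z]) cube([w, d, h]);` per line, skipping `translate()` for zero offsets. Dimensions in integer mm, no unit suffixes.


cube([58, 58, 504]);
translate([0, 837, 0]) cube([58, 58, 504]);
translate([1861, 0, 0]) cube([58, 58, 504]);
translate([1861, 837, 0]) cube([58, 58, 504]);
translate([58, 0, 158]) cube([1803, 22, 175]);
translate([58, 873, 158]) cube([1803, 22, 175]);
translate([0, 58, 158]) cube([22, 779, 175]);
translate([1897, 58, 158]) cube([22, 779, 175]);
translate([185, 0, 333]) cube([82, 895, 20]);
translate([394, 0, 333]) cube([82, 895, 20]);
translate([603, 0, 333]) cube([82, 895, 20]);
translate([812, 0, 333]) cube([82, 895, 20]);
translate([1021, 0, 333]) cube([82, 895, 20]);
translate([1230, 0, 333]) cube([82, 895, 20]);
translate([1439, 0, 333]) cube([82, 895, 20]);
translate([1648, 0, 333]) cube([82, 895, 20]);
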